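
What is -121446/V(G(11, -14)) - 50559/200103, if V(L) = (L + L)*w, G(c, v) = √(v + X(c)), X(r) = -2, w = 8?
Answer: -16853/66701 + 60723*I/32 ≈ -0.25267 + 1897.6*I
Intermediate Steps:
G(c, v) = √(-2 + v) (G(c, v) = √(v - 2) = √(-2 + v))
V(L) = 16*L (V(L) = (L + L)*8 = (2*L)*8 = 16*L)
-121446/V(G(11, -14)) - 50559/200103 = -121446*1/(16*√(-2 - 14)) - 50559/200103 = -121446*(-I/64) - 50559*1/200103 = -121446*(-I/64) - 16853/66701 = -(-60723)*I/32 - 16853/66701 = 60723*I/32 - 16853/66701 = -16853/66701 + 60723*I/32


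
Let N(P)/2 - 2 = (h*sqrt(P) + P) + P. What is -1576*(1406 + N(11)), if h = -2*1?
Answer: -2291504 + 6304*sqrt(11) ≈ -2.2706e+6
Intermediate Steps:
h = -2
N(P) = 4 - 4*sqrt(P) + 4*P (N(P) = 4 + 2*((-2*sqrt(P) + P) + P) = 4 + 2*((P - 2*sqrt(P)) + P) = 4 + 2*(-2*sqrt(P) + 2*P) = 4 + (-4*sqrt(P) + 4*P) = 4 - 4*sqrt(P) + 4*P)
-1576*(1406 + N(11)) = -1576*(1406 + (4 - 4*sqrt(11) + 4*11)) = -1576*(1406 + (4 - 4*sqrt(11) + 44)) = -1576*(1406 + (48 - 4*sqrt(11))) = -1576*(1454 - 4*sqrt(11)) = -2291504 + 6304*sqrt(11)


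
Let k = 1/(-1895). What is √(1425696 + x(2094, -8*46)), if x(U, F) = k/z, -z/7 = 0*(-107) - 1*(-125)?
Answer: √6271644723542653/66325 ≈ 1194.0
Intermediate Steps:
k = -1/1895 ≈ -0.00052770
z = -875 (z = -7*(0*(-107) - 1*(-125)) = -7*(0 + 125) = -7*125 = -875)
x(U, F) = 1/1658125 (x(U, F) = -1/1895/(-875) = -1/1895*(-1/875) = 1/1658125)
√(1425696 + x(2094, -8*46)) = √(1425696 + 1/1658125) = √(2363982180001/1658125) = √6271644723542653/66325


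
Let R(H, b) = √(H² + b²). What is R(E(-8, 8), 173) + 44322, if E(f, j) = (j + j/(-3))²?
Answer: 44322 + √2489785/9 ≈ 44497.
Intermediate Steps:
E(f, j) = 4*j²/9 (E(f, j) = (j + j*(-⅓))² = (j - j/3)² = (2*j/3)² = 4*j²/9)
R(E(-8, 8), 173) + 44322 = √(((4/9)*8²)² + 173²) + 44322 = √(((4/9)*64)² + 29929) + 44322 = √((256/9)² + 29929) + 44322 = √(65536/81 + 29929) + 44322 = √(2489785/81) + 44322 = √2489785/9 + 44322 = 44322 + √2489785/9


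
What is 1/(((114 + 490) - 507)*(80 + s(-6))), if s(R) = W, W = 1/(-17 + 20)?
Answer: 3/23377 ≈ 0.00012833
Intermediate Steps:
W = ⅓ (W = 1/3 = ⅓ ≈ 0.33333)
s(R) = ⅓
1/(((114 + 490) - 507)*(80 + s(-6))) = 1/(((114 + 490) - 507)*(80 + ⅓)) = 1/((604 - 507)*(241/3)) = 1/(97*(241/3)) = 1/(23377/3) = 3/23377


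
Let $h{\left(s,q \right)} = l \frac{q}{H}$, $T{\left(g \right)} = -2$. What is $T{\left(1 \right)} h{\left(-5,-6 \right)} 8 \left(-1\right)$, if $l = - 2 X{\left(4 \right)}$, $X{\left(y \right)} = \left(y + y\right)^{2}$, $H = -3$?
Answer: $-4096$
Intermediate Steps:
$X{\left(y \right)} = 4 y^{2}$ ($X{\left(y \right)} = \left(2 y\right)^{2} = 4 y^{2}$)
$l = -128$ ($l = - 2 \cdot 4 \cdot 4^{2} = - 2 \cdot 4 \cdot 16 = \left(-2\right) 64 = -128$)
$h{\left(s,q \right)} = \frac{128 q}{3}$ ($h{\left(s,q \right)} = - 128 \frac{q}{-3} = - 128 q \left(- \frac{1}{3}\right) = - 128 \left(- \frac{q}{3}\right) = \frac{128 q}{3}$)
$T{\left(1 \right)} h{\left(-5,-6 \right)} 8 \left(-1\right) = - 2 \cdot \frac{128}{3} \left(-6\right) 8 \left(-1\right) = \left(-2\right) \left(-256\right) \left(-8\right) = 512 \left(-8\right) = -4096$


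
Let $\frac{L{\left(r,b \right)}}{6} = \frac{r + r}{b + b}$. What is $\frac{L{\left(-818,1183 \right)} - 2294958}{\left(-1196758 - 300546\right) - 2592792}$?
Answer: $\frac{1357470111}{2419291784} \approx 0.5611$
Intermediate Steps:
$L{\left(r,b \right)} = \frac{6 r}{b}$ ($L{\left(r,b \right)} = 6 \frac{r + r}{b + b} = 6 \frac{2 r}{2 b} = 6 \cdot 2 r \frac{1}{2 b} = 6 \frac{r}{b} = \frac{6 r}{b}$)
$\frac{L{\left(-818,1183 \right)} - 2294958}{\left(-1196758 - 300546\right) - 2592792} = \frac{6 \left(-818\right) \frac{1}{1183} - 2294958}{\left(-1196758 - 300546\right) - 2592792} = \frac{- \frac{4908}{1183} - 2294958}{-1497304 - 2592792} = - \frac{2714940222}{1183 \left(-4090096\right)} = \left(- \frac{2714940222}{1183}\right) \left(- \frac{1}{4090096}\right) = \frac{1357470111}{2419291784}$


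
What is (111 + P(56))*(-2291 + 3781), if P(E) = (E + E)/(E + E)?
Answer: 166880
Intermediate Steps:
P(E) = 1 (P(E) = (2*E)/((2*E)) = (2*E)*(1/(2*E)) = 1)
(111 + P(56))*(-2291 + 3781) = (111 + 1)*(-2291 + 3781) = 112*1490 = 166880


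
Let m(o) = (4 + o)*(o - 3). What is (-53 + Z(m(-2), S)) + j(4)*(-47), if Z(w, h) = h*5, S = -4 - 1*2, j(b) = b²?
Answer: -835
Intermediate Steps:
m(o) = (-3 + o)*(4 + o) (m(o) = (4 + o)*(-3 + o) = (-3 + o)*(4 + o))
S = -6 (S = -4 - 2 = -6)
Z(w, h) = 5*h
(-53 + Z(m(-2), S)) + j(4)*(-47) = (-53 + 5*(-6)) + 4²*(-47) = (-53 - 30) + 16*(-47) = -83 - 752 = -835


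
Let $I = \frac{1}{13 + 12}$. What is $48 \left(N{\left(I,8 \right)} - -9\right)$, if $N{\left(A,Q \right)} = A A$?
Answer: $\frac{270048}{625} \approx 432.08$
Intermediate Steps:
$I = \frac{1}{25} \approx 0.04$
$N{\left(A,Q \right)} = A^{2}$
$48 \left(N{\left(I,8 \right)} - -9\right) = 48 \left(\left(\frac{1}{25}\right)^{2} - -9\right) = 48 \left(\frac{1}{625} + \left(-1 + 10\right)\right) = 48 \left(\frac{1}{625} + 9\right) = 48 \cdot \frac{5626}{625} = \frac{270048}{625}$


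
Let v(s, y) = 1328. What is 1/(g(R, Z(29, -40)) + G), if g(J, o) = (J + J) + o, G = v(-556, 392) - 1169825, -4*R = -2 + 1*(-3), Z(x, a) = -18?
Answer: -2/2337025 ≈ -8.5579e-7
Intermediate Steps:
R = 5/4 (R = -(-2 + 1*(-3))/4 = -(-2 - 3)/4 = -¼*(-5) = 5/4 ≈ 1.2500)
G = -1168497 (G = 1328 - 1169825 = -1168497)
g(J, o) = o + 2*J (g(J, o) = 2*J + o = o + 2*J)
1/(g(R, Z(29, -40)) + G) = 1/((-18 + 2*(5/4)) - 1168497) = 1/((-18 + 5/2) - 1168497) = 1/(-31/2 - 1168497) = 1/(-2337025/2) = -2/2337025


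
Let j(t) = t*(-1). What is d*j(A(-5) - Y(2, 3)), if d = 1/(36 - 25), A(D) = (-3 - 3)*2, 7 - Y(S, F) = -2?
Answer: 21/11 ≈ 1.9091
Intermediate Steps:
Y(S, F) = 9 (Y(S, F) = 7 - 1*(-2) = 7 + 2 = 9)
A(D) = -12 (A(D) = -6*2 = -12)
d = 1/11 ≈ 0.090909
j(t) = -t
d*j(A(-5) - Y(2, 3)) = (-(-12 - 1*9))/11 = (-(-12 - 9))/11 = (-1*(-21))/11 = (1/11)*21 = 21/11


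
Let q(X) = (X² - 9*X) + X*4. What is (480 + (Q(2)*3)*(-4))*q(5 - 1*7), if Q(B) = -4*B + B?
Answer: 7728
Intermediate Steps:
Q(B) = -3*B
q(X) = X² - 5*X (q(X) = (X² - 9*X) + 4*X = X² - 5*X)
(480 + (Q(2)*3)*(-4))*q(5 - 1*7) = (480 + (-3*2*3)*(-4))*((5 - 1*7)*(-5 + (5 - 1*7))) = (480 - 6*3*(-4))*((5 - 7)*(-5 + (5 - 7))) = (480 - 18*(-4))*(-2*(-5 - 2)) = (480 + 72)*(-2*(-7)) = 552*14 = 7728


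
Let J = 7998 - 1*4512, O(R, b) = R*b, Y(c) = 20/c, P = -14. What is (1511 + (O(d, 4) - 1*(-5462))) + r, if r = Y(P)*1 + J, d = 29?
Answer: 74015/7 ≈ 10574.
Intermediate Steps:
J = 3486 (J = 7998 - 4512 = 3486)
r = 24392/7 (r = (20/(-14))*1 + 3486 = (20*(-1/14))*1 + 3486 = -10/7*1 + 3486 = -10/7 + 3486 = 24392/7 ≈ 3484.6)
(1511 + (O(d, 4) - 1*(-5462))) + r = (1511 + (29*4 - 1*(-5462))) + 24392/7 = (1511 + (116 + 5462)) + 24392/7 = (1511 + 5578) + 24392/7 = 7089 + 24392/7 = 74015/7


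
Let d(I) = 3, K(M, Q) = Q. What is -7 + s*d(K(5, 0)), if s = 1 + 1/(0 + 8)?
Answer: -29/8 ≈ -3.6250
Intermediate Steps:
s = 9/8 (s = 1 + 1/8 = 1 + ⅛ = 9/8 ≈ 1.1250)
-7 + s*d(K(5, 0)) = -7 + (9/8)*3 = -7 + 27/8 = -29/8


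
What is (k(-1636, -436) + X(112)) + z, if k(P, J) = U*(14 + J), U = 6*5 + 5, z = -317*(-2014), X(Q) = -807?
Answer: 622861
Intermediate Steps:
z = 638438
U = 35 (U = 30 + 5 = 35)
k(P, J) = 490 + 35*J (k(P, J) = 35*(14 + J) = 490 + 35*J)
(k(-1636, -436) + X(112)) + z = ((490 + 35*(-436)) - 807) + 638438 = ((490 - 15260) - 807) + 638438 = (-14770 - 807) + 638438 = -15577 + 638438 = 622861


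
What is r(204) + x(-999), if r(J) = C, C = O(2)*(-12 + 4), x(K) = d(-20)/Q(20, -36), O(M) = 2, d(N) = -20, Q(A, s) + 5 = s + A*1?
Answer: -316/21 ≈ -15.048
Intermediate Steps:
Q(A, s) = -5 + A + s (Q(A, s) = -5 + (s + A*1) = -5 + (s + A) = -5 + (A + s) = -5 + A + s)
x(K) = 20/21 (x(K) = -20/(-5 + 20 - 36) = -20/(-21) = -20*(-1/21) = 20/21)
C = -16 (C = 2*(-12 + 4) = 2*(-8) = -16)
r(J) = -16
r(204) + x(-999) = -16 + 20/21 = -316/21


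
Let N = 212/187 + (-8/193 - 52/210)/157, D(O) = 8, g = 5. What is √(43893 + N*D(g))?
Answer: √15540342331518382269045/594960135 ≈ 209.53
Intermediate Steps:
N = 673404814/594960135 (N = 212*(1/187) + (-8*1/193 - 52*1/210)*(1/157) = 212/187 + (-8/193 - 26/105)*(1/157) = 212/187 - 5858/20265*1/157 = 212/187 - 5858/3181605 = 673404814/594960135 ≈ 1.1318)
√(43893 + N*D(g)) = √(43893 + (673404814/594960135)*8) = √(43893 + 5387238512/594960135) = √(26119972444067/594960135) = √15540342331518382269045/594960135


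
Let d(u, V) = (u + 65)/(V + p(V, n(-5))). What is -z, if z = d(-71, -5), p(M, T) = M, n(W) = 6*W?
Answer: -3/5 ≈ -0.60000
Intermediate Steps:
d(u, V) = (65 + u)/(2*V) (d(u, V) = (u + 65)/(V + V) = (65 + u)/((2*V)) = (65 + u)*(1/(2*V)) = (65 + u)/(2*V))
z = 3/5 (z = (1/2)*(65 - 71)/(-5) = (1/2)*(-1/5)*(-6) = 3/5 ≈ 0.60000)
-z = -1*3/5 = -3/5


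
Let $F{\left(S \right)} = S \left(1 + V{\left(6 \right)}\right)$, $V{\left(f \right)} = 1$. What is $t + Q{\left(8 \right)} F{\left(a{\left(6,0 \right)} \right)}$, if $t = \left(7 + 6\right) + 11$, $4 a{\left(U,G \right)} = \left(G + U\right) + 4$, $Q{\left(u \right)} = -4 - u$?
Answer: $-36$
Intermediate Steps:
$a{\left(U,G \right)} = 1 + \frac{G}{4} + \frac{U}{4}$ ($a{\left(U,G \right)} = \frac{\left(G + U\right) + 4}{4} = \frac{4 + G + U}{4} = 1 + \frac{G}{4} + \frac{U}{4}$)
$t = 24$ ($t = 13 + 11 = 24$)
$F{\left(S \right)} = 2 S$ ($F{\left(S \right)} = S \left(1 + 1\right) = S 2 = 2 S$)
$t + Q{\left(8 \right)} F{\left(a{\left(6,0 \right)} \right)} = 24 + \left(-4 - 8\right) 2 \left(1 + \frac{1}{4} \cdot 0 + \frac{1}{4} \cdot 6\right) = 24 + \left(-4 - 8\right) 2 \left(1 + 0 + \frac{3}{2}\right) = 24 - 12 \cdot 2 \cdot \frac{5}{2} = 24 - 60 = -36$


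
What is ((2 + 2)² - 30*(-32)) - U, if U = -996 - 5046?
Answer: 7018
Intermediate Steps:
U = -6042
((2 + 2)² - 30*(-32)) - U = ((2 + 2)² - 30*(-32)) - 1*(-6042) = (4² + 960) + 6042 = (16 + 960) + 6042 = 976 + 6042 = 7018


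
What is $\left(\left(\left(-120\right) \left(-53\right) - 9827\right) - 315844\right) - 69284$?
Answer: $-388595$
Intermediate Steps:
$\left(\left(\left(-120\right) \left(-53\right) - 9827\right) - 315844\right) - 69284 = \left(\left(6360 - 9827\right) - 315844\right) - 69284 = \left(-3467 - 315844\right) - 69284 = -319311 - 69284 = -388595$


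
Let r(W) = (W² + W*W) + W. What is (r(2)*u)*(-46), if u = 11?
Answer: -5060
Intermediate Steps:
r(W) = W + 2*W² (r(W) = (W² + W²) + W = 2*W² + W = W + 2*W²)
(r(2)*u)*(-46) = ((2*(1 + 2*2))*11)*(-46) = ((2*(1 + 4))*11)*(-46) = ((2*5)*11)*(-46) = (10*11)*(-46) = 110*(-46) = -5060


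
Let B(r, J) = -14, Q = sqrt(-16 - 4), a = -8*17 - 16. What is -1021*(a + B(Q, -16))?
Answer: 169486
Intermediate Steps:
a = -152 (a = -136 - 16 = -152)
Q = 2*I*sqrt(5) (Q = sqrt(-20) = 2*I*sqrt(5) ≈ 4.4721*I)
-1021*(a + B(Q, -16)) = -1021*(-152 - 14) = -1021*(-166) = 169486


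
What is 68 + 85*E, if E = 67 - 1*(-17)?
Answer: 7208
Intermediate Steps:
E = 84 (E = 67 + 17 = 84)
68 + 85*E = 68 + 85*84 = 68 + 7140 = 7208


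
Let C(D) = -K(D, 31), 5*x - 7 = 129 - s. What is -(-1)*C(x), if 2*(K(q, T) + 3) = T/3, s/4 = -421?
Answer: -13/6 ≈ -2.1667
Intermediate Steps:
s = -1684 (s = 4*(-421) = -1684)
K(q, T) = -3 + T/6 (K(q, T) = -3 + (T/3)/2 = -3 + T/6)
x = 364 (x = 7/5 + (129 - 1*(-1684))/5 = 7/5 + (129 + 1684)/5 = 7/5 + (1/5)*1813 = 7/5 + 1813/5 = 364)
C(D) = -13/6 (C(D) = -(-3 + (1/6)*31) = -(-3 + 31/6) = -1*13/6 = -13/6)
-(-1)*C(x) = -(-1)*(-13)/6 = -1*13/6 = -13/6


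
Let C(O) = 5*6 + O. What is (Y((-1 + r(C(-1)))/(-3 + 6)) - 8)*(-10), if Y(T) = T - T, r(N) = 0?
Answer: 80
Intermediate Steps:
C(O) = 30 + O
Y(T) = 0
(Y((-1 + r(C(-1)))/(-3 + 6)) - 8)*(-10) = (0 - 8)*(-10) = -8*(-10) = 80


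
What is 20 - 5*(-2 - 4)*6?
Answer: 200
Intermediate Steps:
20 - 5*(-2 - 4)*6 = 20 - 5*(-6)*6 = 20 + 30*6 = 20 + 180 = 200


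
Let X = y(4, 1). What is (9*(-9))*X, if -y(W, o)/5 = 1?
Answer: 405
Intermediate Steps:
y(W, o) = -5 (y(W, o) = -5*1 = -5)
X = -5
(9*(-9))*X = (9*(-9))*(-5) = -81*(-5) = 405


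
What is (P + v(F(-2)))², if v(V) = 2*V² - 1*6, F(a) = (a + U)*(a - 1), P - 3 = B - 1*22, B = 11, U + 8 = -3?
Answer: 9168784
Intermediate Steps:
U = -11 (U = -8 - 3 = -11)
P = -8 (P = 3 + (11 - 1*22) = 3 + (11 - 22) = 3 - 11 = -8)
F(a) = (-1 + a)*(-11 + a) (F(a) = (a - 11)*(a - 1) = (-11 + a)*(-1 + a) = (-1 + a)*(-11 + a))
v(V) = -6 + 2*V² (v(V) = 2*V² - 6 = -6 + 2*V²)
(P + v(F(-2)))² = (-8 + (-6 + 2*(11 + (-2)² - 12*(-2))²))² = (-8 + (-6 + 2*(11 + 4 + 24)²))² = (-8 + (-6 + 2*39²))² = (-8 + (-6 + 2*1521))² = (-8 + (-6 + 3042))² = (-8 + 3036)² = 3028² = 9168784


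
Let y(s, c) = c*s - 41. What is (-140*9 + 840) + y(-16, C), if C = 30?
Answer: -941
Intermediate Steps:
y(s, c) = -41 + c*s
(-140*9 + 840) + y(-16, C) = (-140*9 + 840) + (-41 + 30*(-16)) = (-1260 + 840) + (-41 - 480) = -420 - 521 = -941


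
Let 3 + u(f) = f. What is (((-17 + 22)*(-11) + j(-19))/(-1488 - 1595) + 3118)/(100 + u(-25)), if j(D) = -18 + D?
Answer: 4806443/110988 ≈ 43.306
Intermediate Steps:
u(f) = -3 + f
(((-17 + 22)*(-11) + j(-19))/(-1488 - 1595) + 3118)/(100 + u(-25)) = (((-17 + 22)*(-11) + (-18 - 19))/(-1488 - 1595) + 3118)/(100 + (-3 - 25)) = ((5*(-11) - 37)/(-3083) + 3118)/(100 - 28) = ((-55 - 37)*(-1/3083) + 3118)/72 = (-92*(-1/3083) + 3118)*(1/72) = (92/3083 + 3118)*(1/72) = (9612886/3083)*(1/72) = 4806443/110988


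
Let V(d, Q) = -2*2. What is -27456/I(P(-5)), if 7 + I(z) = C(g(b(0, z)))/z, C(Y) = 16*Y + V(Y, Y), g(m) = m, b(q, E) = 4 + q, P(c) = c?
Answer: 27456/19 ≈ 1445.1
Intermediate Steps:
V(d, Q) = -4
C(Y) = -4 + 16*Y (C(Y) = 16*Y - 4 = -4 + 16*Y)
I(z) = -7 + 60/z (I(z) = -7 + (-4 + 16*(4 + 0))/z = -7 + (-4 + 16*4)/z = -7 + (-4 + 64)/z = -7 + 60/z)
-27456/I(P(-5)) = -27456/(-7 + 60/(-5)) = -27456/(-7 + 60*(-⅕)) = -27456/(-7 - 12) = -27456/(-19) = -27456*(-1/19) = 27456/19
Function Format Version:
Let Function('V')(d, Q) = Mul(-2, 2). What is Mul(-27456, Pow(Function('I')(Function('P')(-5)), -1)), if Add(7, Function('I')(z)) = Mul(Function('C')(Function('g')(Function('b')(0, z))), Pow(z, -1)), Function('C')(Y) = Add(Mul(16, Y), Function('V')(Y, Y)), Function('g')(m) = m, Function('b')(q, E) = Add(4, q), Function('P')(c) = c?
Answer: Rational(27456, 19) ≈ 1445.1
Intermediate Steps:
Function('V')(d, Q) = -4
Function('C')(Y) = Add(-4, Mul(16, Y)) (Function('C')(Y) = Add(Mul(16, Y), -4) = Add(-4, Mul(16, Y)))
Function('I')(z) = Add(-7, Mul(60, Pow(z, -1))) (Function('I')(z) = Add(-7, Mul(Add(-4, Mul(16, Add(4, 0))), Pow(z, -1))) = Add(-7, Mul(Add(-4, Mul(16, 4)), Pow(z, -1))) = Add(-7, Mul(Add(-4, 64), Pow(z, -1))) = Add(-7, Mul(60, Pow(z, -1))))
Mul(-27456, Pow(Function('I')(Function('P')(-5)), -1)) = Mul(-27456, Pow(Add(-7, Mul(60, Pow(-5, -1))), -1)) = Mul(-27456, Pow(Add(-7, Mul(60, Rational(-1, 5))), -1)) = Mul(-27456, Pow(Add(-7, -12), -1)) = Mul(-27456, Pow(-19, -1)) = Mul(-27456, Rational(-1, 19)) = Rational(27456, 19)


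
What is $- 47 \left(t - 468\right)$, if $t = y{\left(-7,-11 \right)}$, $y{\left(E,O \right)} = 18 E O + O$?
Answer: $-42629$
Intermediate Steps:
$y{\left(E,O \right)} = O + 18 E O$ ($y{\left(E,O \right)} = 18 E O + O = O + 18 E O$)
$t = 1375$ ($t = - 11 \left(1 + 18 \left(-7\right)\right) = - 11 \left(1 - 126\right) = \left(-11\right) \left(-125\right) = 1375$)
$- 47 \left(t - 468\right) = - 47 \left(1375 - 468\right) = \left(-47\right) 907 = -42629$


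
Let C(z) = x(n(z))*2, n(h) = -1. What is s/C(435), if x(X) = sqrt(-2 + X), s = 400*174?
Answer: -11600*I*sqrt(3) ≈ -20092.0*I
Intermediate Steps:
s = 69600
C(z) = 2*I*sqrt(3) (C(z) = sqrt(-2 - 1)*2 = sqrt(-3)*2 = (I*sqrt(3))*2 = 2*I*sqrt(3))
s/C(435) = 69600/((2*I*sqrt(3))) = 69600*(-I*sqrt(3)/6) = -11600*I*sqrt(3)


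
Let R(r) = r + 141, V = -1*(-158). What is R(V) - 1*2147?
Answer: -1848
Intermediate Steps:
V = 158
R(r) = 141 + r
R(V) - 1*2147 = (141 + 158) - 1*2147 = 299 - 2147 = -1848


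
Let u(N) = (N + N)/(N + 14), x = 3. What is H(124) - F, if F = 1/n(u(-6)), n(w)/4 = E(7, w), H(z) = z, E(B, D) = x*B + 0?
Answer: 10415/84 ≈ 123.99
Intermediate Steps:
u(N) = 2*N/(14 + N) (u(N) = (2*N)/(14 + N) = 2*N/(14 + N))
E(B, D) = 3*B (E(B, D) = 3*B + 0 = 3*B)
n(w) = 84 (n(w) = 4*(3*7) = 4*21 = 84)
F = 1/84 ≈ 0.011905
H(124) - F = 124 - 1*1/84 = 124 - 1/84 = 10415/84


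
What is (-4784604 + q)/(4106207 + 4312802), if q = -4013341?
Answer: -8797945/8419009 ≈ -1.0450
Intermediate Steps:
(-4784604 + q)/(4106207 + 4312802) = (-4784604 - 4013341)/(4106207 + 4312802) = -8797945/8419009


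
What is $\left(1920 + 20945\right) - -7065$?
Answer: $29930$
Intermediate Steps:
$\left(1920 + 20945\right) - -7065 = 22865 + 7065 = 29930$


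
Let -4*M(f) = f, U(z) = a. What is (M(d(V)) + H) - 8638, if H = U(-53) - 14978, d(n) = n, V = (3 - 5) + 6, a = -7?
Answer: -23624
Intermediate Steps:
U(z) = -7
V = 4 (V = -2 + 6 = 4)
H = -14985 (H = -7 - 14978 = -14985)
M(f) = -f/4
(M(d(V)) + H) - 8638 = (-¼*4 - 14985) - 8638 = (-1 - 14985) - 8638 = -14986 - 8638 = -23624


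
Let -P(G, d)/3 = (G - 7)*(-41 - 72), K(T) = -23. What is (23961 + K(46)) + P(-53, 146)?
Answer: 3598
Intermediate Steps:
P(G, d) = -2373 + 339*G (P(G, d) = -3*(G - 7)*(-41 - 72) = -3*(-7 + G)*(-113) = -3*(791 - 113*G) = -2373 + 339*G)
(23961 + K(46)) + P(-53, 146) = (23961 - 23) + (-2373 + 339*(-53)) = 23938 + (-2373 - 17967) = 23938 - 20340 = 3598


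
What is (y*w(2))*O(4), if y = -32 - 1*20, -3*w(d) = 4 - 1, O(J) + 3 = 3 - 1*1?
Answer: -52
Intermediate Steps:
O(J) = -1 (O(J) = -3 + (3 - 1*1) = -3 + (3 - 1) = -3 + 2 = -1)
w(d) = -1 (w(d) = -(4 - 1)/3 = -1/3*3 = -1)
y = -52 (y = -32 - 20 = -52)
(y*w(2))*O(4) = -52*(-1)*(-1) = 52*(-1) = -52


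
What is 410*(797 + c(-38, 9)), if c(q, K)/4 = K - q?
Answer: 403850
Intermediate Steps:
c(q, K) = -4*q + 4*K (c(q, K) = 4*(K - q) = -4*q + 4*K)
410*(797 + c(-38, 9)) = 410*(797 + (-4*(-38) + 4*9)) = 410*(797 + (152 + 36)) = 410*(797 + 188) = 410*985 = 403850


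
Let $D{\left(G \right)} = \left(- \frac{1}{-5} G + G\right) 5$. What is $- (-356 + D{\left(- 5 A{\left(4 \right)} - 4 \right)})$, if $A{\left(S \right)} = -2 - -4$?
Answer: $440$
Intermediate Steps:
$A{\left(S \right)} = 2$ ($A{\left(S \right)} = -2 + 4 = 2$)
$D{\left(G \right)} = 6 G$ ($D{\left(G \right)} = \left(\left(-1\right) \left(- \frac{1}{5}\right) G + G\right) 5 = \left(\frac{G}{5} + G\right) 5 = \frac{6 G}{5} \cdot 5 = 6 G$)
$- (-356 + D{\left(- 5 A{\left(4 \right)} - 4 \right)}) = - (-356 + 6 \left(\left(-5\right) 2 - 4\right)) = - (-356 + 6 \left(-10 - 4\right)) = - (-356 + 6 \left(-14\right)) = - (-356 - 84) = \left(-1\right) \left(-440\right) = 440$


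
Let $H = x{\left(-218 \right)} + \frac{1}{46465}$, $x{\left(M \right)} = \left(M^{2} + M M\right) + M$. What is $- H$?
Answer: $- \frac{4406275951}{46465} \approx -94830.0$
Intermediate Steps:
$x{\left(M \right)} = M + 2 M^{2}$ ($x{\left(M \right)} = \left(M^{2} + M^{2}\right) + M = 2 M^{2} + M = M + 2 M^{2}$)
$H = \frac{4406275951}{46465}$ ($H = - 218 \left(1 + 2 \left(-218\right)\right) + \frac{1}{46465} = - 218 \left(1 - 436\right) + \frac{1}{46465} = \left(-218\right) \left(-435\right) + \frac{1}{46465} = 94830 + \frac{1}{46465} = \frac{4406275951}{46465} \approx 94830.0$)
$- H = \left(-1\right) \frac{4406275951}{46465} = - \frac{4406275951}{46465}$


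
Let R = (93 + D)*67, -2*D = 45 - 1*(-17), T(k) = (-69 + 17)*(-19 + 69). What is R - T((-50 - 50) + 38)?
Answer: 6754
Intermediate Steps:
T(k) = -2600 (T(k) = -52*50 = -2600)
D = -31 (D = -(45 - 1*(-17))/2 = -(45 + 17)/2 = -½*62 = -31)
R = 4154 (R = (93 - 31)*67 = 62*67 = 4154)
R - T((-50 - 50) + 38) = 4154 - 1*(-2600) = 4154 + 2600 = 6754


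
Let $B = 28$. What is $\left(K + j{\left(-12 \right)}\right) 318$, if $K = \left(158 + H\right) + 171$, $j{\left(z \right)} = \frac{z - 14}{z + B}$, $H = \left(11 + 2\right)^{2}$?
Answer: $\frac{631389}{4} \approx 1.5785 \cdot 10^{5}$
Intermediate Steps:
$H = 169$ ($H = 13^{2} = 169$)
$j{\left(z \right)} = \frac{-14 + z}{28 + z}$ ($j{\left(z \right)} = \frac{z - 14}{z + 28} = \frac{-14 + z}{28 + z}$)
$K = 498$ ($K = \left(158 + 169\right) + 171 = 327 + 171 = 498$)
$\left(K + j{\left(-12 \right)}\right) 318 = \left(498 + \frac{-14 - 12}{28 - 12}\right) 318 = \left(498 + \frac{1}{16} \left(-26\right)\right) 318 = \left(498 - \frac{13}{8}\right) 318 = \frac{3971}{8} \cdot 318 = \frac{631389}{4}$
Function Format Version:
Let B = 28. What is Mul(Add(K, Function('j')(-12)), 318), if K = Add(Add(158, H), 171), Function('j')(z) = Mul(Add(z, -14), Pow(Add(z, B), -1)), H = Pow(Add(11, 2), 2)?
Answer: Rational(631389, 4) ≈ 1.5785e+5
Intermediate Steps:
H = 169 (H = Pow(13, 2) = 169)
Function('j')(z) = Mul(Pow(Add(28, z), -1), Add(-14, z)) (Function('j')(z) = Mul(Add(z, -14), Pow(Add(z, 28), -1)) = Mul(Add(-14, z), Pow(Add(28, z), -1)) = Mul(Pow(Add(28, z), -1), Add(-14, z)))
K = 498 (K = Add(Add(158, 169), 171) = Add(327, 171) = 498)
Mul(Add(K, Function('j')(-12)), 318) = Mul(Add(498, Mul(Pow(Add(28, -12), -1), Add(-14, -12))), 318) = Mul(Add(498, Mul(Pow(16, -1), -26)), 318) = Mul(Add(498, Mul(Rational(1, 16), -26)), 318) = Mul(Add(498, Rational(-13, 8)), 318) = Mul(Rational(3971, 8), 318) = Rational(631389, 4)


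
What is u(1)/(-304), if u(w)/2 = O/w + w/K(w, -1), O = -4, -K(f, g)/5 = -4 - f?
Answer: 99/3800 ≈ 0.026053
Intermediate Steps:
K(f, g) = 20 + 5*f (K(f, g) = -5*(-4 - f) = 20 + 5*f)
u(w) = -8/w + 2*w/(20 + 5*w) (u(w) = 2*(-4/w + w/(20 + 5*w)) = -8/w + 2*w/(20 + 5*w))
u(1)/(-304) = ((2/5)*(-80 + 1**2 - 20*1)/(1*(4 + 1)))/(-304) = ((2/5)*1*(-80 + 1 - 20)/5)*(-1/304) = ((2/5)*1*(1/5)*(-99))*(-1/304) = -198/25*(-1/304) = 99/3800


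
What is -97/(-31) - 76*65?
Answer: -153043/31 ≈ -4936.9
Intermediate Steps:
-97/(-31) - 76*65 = -97*(-1/31) - 4940 = 97/31 - 4940 = -153043/31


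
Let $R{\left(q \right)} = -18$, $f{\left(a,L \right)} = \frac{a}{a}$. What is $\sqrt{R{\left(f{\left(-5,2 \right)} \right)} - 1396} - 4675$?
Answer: $-4675 + i \sqrt{1414} \approx -4675.0 + 37.603 i$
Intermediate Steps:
$f{\left(a,L \right)} = 1$
$\sqrt{R{\left(f{\left(-5,2 \right)} \right)} - 1396} - 4675 = \sqrt{-18 - 1396} - 4675 = \sqrt{-1414} - 4675 = i \sqrt{1414} - 4675 = -4675 + i \sqrt{1414}$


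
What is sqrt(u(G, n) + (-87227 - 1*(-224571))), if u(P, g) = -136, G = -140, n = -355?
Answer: 2*sqrt(34302) ≈ 370.42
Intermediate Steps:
sqrt(u(G, n) + (-87227 - 1*(-224571))) = sqrt(-136 + (-87227 - 1*(-224571))) = sqrt(-136 + (-87227 + 224571)) = sqrt(-136 + 137344) = sqrt(137208) = 2*sqrt(34302)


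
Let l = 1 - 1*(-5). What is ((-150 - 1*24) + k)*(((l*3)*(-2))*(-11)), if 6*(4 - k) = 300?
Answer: -87120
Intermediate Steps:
k = -46 (k = 4 - ⅙*300 = 4 - 50 = -46)
l = 6 (l = 1 + 5 = 6)
((-150 - 1*24) + k)*(((l*3)*(-2))*(-11)) = ((-150 - 1*24) - 46)*(((6*3)*(-2))*(-11)) = ((-150 - 24) - 46)*((18*(-2))*(-11)) = (-174 - 46)*(-36*(-11)) = -220*396 = -87120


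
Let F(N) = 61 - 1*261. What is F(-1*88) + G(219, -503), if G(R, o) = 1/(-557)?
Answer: -111401/557 ≈ -200.00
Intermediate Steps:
G(R, o) = -1/557
F(N) = -200 (F(N) = 61 - 261 = -200)
F(-1*88) + G(219, -503) = -200 - 1/557 = -111401/557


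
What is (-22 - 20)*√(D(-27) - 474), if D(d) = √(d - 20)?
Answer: -42*√(-474 + I*√47) ≈ -6.6125 - 914.43*I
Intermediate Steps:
D(d) = √(-20 + d)
(-22 - 20)*√(D(-27) - 474) = (-22 - 20)*√(√(-20 - 27) - 474) = -42*√(√(-47) - 474) = -42*√(I*√47 - 474) = -42*√(-474 + I*√47)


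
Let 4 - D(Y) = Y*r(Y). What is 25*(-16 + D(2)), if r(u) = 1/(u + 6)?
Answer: -1225/4 ≈ -306.25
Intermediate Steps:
r(u) = 1/(6 + u)
D(Y) = 4 - Y/(6 + Y)
25*(-16 + D(2)) = 25*(-16 + 3*(8 + 2)/(6 + 2)) = 25*(-16 + 3*10/8) = 25*(-16 + 3*(⅛)*10) = 25*(-16 + 15/4) = 25*(-49/4) = -1225/4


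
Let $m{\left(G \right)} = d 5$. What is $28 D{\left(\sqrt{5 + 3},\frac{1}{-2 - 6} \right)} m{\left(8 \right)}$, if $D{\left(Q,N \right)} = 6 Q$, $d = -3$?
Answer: $- 5040 \sqrt{2} \approx -7127.6$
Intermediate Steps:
$m{\left(G \right)} = -15$ ($m{\left(G \right)} = \left(-3\right) 5 = -15$)
$28 D{\left(\sqrt{5 + 3},\frac{1}{-2 - 6} \right)} m{\left(8 \right)} = 28 \cdot 6 \sqrt{5 + 3} \left(-15\right) = 28 \cdot 6 \sqrt{8} \left(-15\right) = 28 \cdot 6 \cdot 2 \sqrt{2} \left(-15\right) = 28 \cdot 12 \sqrt{2} \left(-15\right) = 336 \sqrt{2} \left(-15\right) = - 5040 \sqrt{2}$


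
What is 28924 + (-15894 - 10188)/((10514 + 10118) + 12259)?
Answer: 951313202/32891 ≈ 28923.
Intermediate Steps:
28924 + (-15894 - 10188)/((10514 + 10118) + 12259) = 28924 - 26082/(20632 + 12259) = 28924 - 26082/32891 = 951313202/32891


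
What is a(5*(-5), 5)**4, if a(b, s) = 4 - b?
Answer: 707281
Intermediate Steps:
a(5*(-5), 5)**4 = (4 - 5*(-5))**4 = (4 - 1*(-25))**4 = (4 + 25)**4 = 29**4 = 707281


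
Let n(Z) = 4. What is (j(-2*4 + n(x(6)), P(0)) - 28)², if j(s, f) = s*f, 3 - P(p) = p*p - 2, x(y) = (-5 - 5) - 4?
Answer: 2304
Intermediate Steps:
x(y) = -14 (x(y) = -10 - 4 = -14)
P(p) = 5 - p² (P(p) = 3 - (p*p - 2) = 3 - (p² - 2) = 3 - (-2 + p²) = 3 + (2 - p²) = 5 - p²)
j(s, f) = f*s
(j(-2*4 + n(x(6)), P(0)) - 28)² = ((5 - 1*0²)*(-2*4 + 4) - 28)² = ((5 - 1*0)*(-8 + 4) - 28)² = ((5 + 0)*(-4) - 28)² = (5*(-4) - 28)² = (-20 - 28)² = (-48)² = 2304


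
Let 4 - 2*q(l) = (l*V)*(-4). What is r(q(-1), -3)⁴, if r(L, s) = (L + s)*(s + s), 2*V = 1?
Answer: 20736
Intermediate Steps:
V = ½ (V = (½)*1 = ½ ≈ 0.50000)
q(l) = 2 + l (q(l) = 2 - l*(½)*(-4)/2 = 2 - l/2*(-4)/2 = 2 - (-1)*l = 2 + l)
r(L, s) = 2*s*(L + s) (r(L, s) = (L + s)*(2*s) = 2*s*(L + s))
r(q(-1), -3)⁴ = (2*(-3)*((2 - 1) - 3))⁴ = (2*(-3)*(1 - 3))⁴ = (2*(-3)*(-2))⁴ = 12⁴ = 20736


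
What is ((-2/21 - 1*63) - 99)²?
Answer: 11587216/441 ≈ 26275.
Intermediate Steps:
((-2/21 - 1*63) - 99)² = ((-2*1/21 - 63) - 99)² = ((-2/21 - 63) - 99)² = (-1325/21 - 99)² = (-3404/21)² = 11587216/441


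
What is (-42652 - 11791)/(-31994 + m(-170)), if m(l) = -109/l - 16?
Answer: 9255310/5441591 ≈ 1.7008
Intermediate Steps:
m(l) = -16 - 109/l
(-42652 - 11791)/(-31994 + m(-170)) = (-42652 - 11791)/(-31994 + (-16 - 109/(-170))) = -54443/(-31994 + (-16 - 109*(-1/170))) = -54443/(-31994 + (-16 + 109/170)) = -54443/(-31994 - 2611/170) = -54443/(-5441591/170) = -54443*(-170/5441591) = 9255310/5441591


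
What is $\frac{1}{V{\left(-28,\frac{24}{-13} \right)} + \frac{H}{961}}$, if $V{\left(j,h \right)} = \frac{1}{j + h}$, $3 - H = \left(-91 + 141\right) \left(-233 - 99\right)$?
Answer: $\frac{372868}{6429471} \approx 0.057994$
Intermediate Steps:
$H = 16603$ ($H = 3 - \left(-91 + 141\right) \left(-233 - 99\right) = 3 - 50 \left(-332\right) = 3 - -16600 = 3 + 16600 = 16603$)
$V{\left(j,h \right)} = \frac{1}{h + j}$
$\frac{1}{V{\left(-28,\frac{24}{-13} \right)} + \frac{H}{961}} = \frac{1}{\frac{1}{\frac{24}{-13} - 28} + \frac{16603}{961}} = \frac{1}{\frac{1}{24 \left(- \frac{1}{13}\right) - 28} + 16603 \cdot \frac{1}{961}} = \frac{1}{\frac{1}{- \frac{24}{13} - 28} + \frac{16603}{961}} = \frac{1}{\frac{1}{- \frac{388}{13}} + \frac{16603}{961}} = \frac{1}{- \frac{13}{388} + \frac{16603}{961}} = \frac{1}{\frac{6429471}{372868}} = \frac{372868}{6429471}$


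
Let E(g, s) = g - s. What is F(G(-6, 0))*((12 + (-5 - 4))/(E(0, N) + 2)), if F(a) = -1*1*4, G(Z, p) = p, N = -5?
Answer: -12/7 ≈ -1.7143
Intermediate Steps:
F(a) = -4 (F(a) = -1*4 = -4)
F(G(-6, 0))*((12 + (-5 - 4))/(E(0, N) + 2)) = -4*(12 + (-5 - 4))/((0 - 1*(-5)) + 2) = -4*(12 - 9)/((0 + 5) + 2) = -12/(5 + 2) = -12/7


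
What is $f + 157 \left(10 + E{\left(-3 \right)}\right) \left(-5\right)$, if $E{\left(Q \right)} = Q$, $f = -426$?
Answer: $-5921$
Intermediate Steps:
$f + 157 \left(10 + E{\left(-3 \right)}\right) \left(-5\right) = -426 + 157 \left(10 - 3\right) \left(-5\right) = -426 + 157 \cdot 7 \left(-5\right) = -426 + 157 \left(-35\right) = -426 - 5495 = -5921$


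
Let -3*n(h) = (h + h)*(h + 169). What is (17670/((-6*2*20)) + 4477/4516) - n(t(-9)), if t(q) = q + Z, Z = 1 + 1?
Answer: -7484219/9032 ≈ -828.63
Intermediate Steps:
Z = 2
t(q) = 2 + q (t(q) = q + 2 = 2 + q)
n(h) = -2*h*(169 + h)/3 (n(h) = -(h + h)*(h + 169)/3 = -2*h*(169 + h)/3)
(17670/((-6*2*20)) + 4477/4516) - n(t(-9)) = (17670/((-6*2*20)) + 4477/4516) - (-2)*(2 - 9)*(169 + (2 - 9))/3 = (17670/((-12*20)) + 4477*(1/4516)) - (-2)*(-7)*(169 - 7)/3 = (17670/(-240) + 4477/4516) - (-2)*(-7)*162/3 = (17670*(-1/240) + 4477/4516) - 1*756 = (-589/8 + 4477/4516) - 756 = -656027/9032 - 756 = -7484219/9032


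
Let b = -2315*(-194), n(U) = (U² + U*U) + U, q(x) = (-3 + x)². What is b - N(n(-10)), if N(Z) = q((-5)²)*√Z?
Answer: 449110 - 484*√190 ≈ 4.4244e+5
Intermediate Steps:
n(U) = U + 2*U² (n(U) = (U² + U²) + U = 2*U² + U = U + 2*U²)
N(Z) = 484*√Z (N(Z) = (-3 + (-5)²)²*√Z = (-3 + 25)²*√Z = 22²*√Z = 484*√Z)
b = 449110
b - N(n(-10)) = 449110 - 484*√(-10*(1 + 2*(-10))) = 449110 - 484*√(-10*(1 - 20)) = 449110 - 484*√(-10*(-19)) = 449110 - 484*√190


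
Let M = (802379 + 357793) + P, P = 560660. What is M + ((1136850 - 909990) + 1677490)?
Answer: 3625182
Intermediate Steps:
M = 1720832 (M = (802379 + 357793) + 560660 = 1160172 + 560660 = 1720832)
M + ((1136850 - 909990) + 1677490) = 1720832 + ((1136850 - 909990) + 1677490) = 1720832 + (226860 + 1677490) = 1720832 + 1904350 = 3625182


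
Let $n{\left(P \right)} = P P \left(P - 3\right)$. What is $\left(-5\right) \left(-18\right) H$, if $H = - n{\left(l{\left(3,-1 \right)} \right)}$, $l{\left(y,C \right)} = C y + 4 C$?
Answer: $44100$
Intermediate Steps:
$l{\left(y,C \right)} = 4 C + C y$
$n{\left(P \right)} = P^{2} \left(-3 + P\right)$ ($n{\left(P \right)} = P P \left(-3 + P\right) = P^{2} \left(-3 + P\right)$)
$H = 490$ ($H = - \left(- (4 + 3)\right)^{2} \left(-3 - \left(4 + 3\right)\right) = - \left(\left(-1\right) 7\right)^{2} \left(-3 - 7\right) = - \left(-7\right)^{2} \left(-3 - 7\right) = - 49 \left(-10\right) = \left(-1\right) \left(-490\right) = 490$)
$\left(-5\right) \left(-18\right) H = \left(-5\right) \left(-18\right) 490 = 90 \cdot 490 = 44100$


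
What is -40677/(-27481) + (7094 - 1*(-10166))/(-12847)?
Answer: 48255359/353048407 ≈ 0.13668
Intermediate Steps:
-40677/(-27481) + (7094 - 1*(-10166))/(-12847) = -40677*(-1/27481) + (7094 + 10166)*(-1/12847) = 40677/27481 + 17260*(-1/12847) = 40677/27481 - 17260/12847 = 48255359/353048407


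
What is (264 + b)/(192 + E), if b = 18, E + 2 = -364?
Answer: -47/29 ≈ -1.6207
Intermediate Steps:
E = -366 (E = -2 - 364 = -366)
(264 + b)/(192 + E) = (264 + 18)/(192 - 366) = 282/(-174) = 282*(-1/174) = -47/29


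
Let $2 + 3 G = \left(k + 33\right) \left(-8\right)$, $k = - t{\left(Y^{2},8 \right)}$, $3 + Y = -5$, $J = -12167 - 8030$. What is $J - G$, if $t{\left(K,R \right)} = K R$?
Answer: $- \frac{64421}{3} \approx -21474.0$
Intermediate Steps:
$J = -20197$
$Y = -8$ ($Y = -3 - 5 = -8$)
$k = -512$ ($k = - \left(-8\right)^{2} \cdot 8 = - 64 \cdot 8 = \left(-1\right) 512 = -512$)
$G = \frac{3830}{3}$ ($G = - \frac{2}{3} + \frac{\left(-512 + 33\right) \left(-8\right)}{3} = - \frac{2}{3} + \frac{\left(-479\right) \left(-8\right)}{3} = - \frac{2}{3} + \frac{1}{3} \cdot 3832 = - \frac{2}{3} + \frac{3832}{3} = \frac{3830}{3} \approx 1276.7$)
$J - G = -20197 - \frac{3830}{3} = - \frac{64421}{3}$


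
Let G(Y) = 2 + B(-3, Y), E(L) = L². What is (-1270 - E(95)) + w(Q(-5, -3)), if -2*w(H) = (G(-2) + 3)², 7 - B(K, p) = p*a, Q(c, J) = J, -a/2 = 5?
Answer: -10327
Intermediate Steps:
a = -10 (a = -2*5 = -10)
B(K, p) = 7 + 10*p (B(K, p) = 7 - p*(-10) = 7 - (-10)*p = 7 + 10*p)
G(Y) = 9 + 10*Y (G(Y) = 2 + (7 + 10*Y) = 9 + 10*Y)
w(H) = -32 (w(H) = -((9 + 10*(-2)) + 3)²/2 = -((9 - 20) + 3)²/2 = -(-11 + 3)²/2 = -½*(-8)² = -½*64 = -32)
(-1270 - E(95)) + w(Q(-5, -3)) = (-1270 - 1*95²) - 32 = (-1270 - 1*9025) - 32 = (-1270 - 9025) - 32 = -10295 - 32 = -10327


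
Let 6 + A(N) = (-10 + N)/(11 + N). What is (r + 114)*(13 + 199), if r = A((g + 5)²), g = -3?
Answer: 114056/5 ≈ 22811.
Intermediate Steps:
A(N) = -6 + (-10 + N)/(11 + N)
r = -32/5 (r = (-76 - 5*(-3 + 5)²)/(11 + (-3 + 5)²) = (-76 - 5*2²)/(11 + 2²) = (-76 - 5*4)/(11 + 4) = (-76 - 20)/15 = (1/15)*(-96) = -32/5 ≈ -6.4000)
(r + 114)*(13 + 199) = (-32/5 + 114)*(13 + 199) = (538/5)*212 = 114056/5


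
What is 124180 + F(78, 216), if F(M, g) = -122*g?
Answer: 97828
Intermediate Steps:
124180 + F(78, 216) = 124180 - 122*216 = 124180 - 26352 = 97828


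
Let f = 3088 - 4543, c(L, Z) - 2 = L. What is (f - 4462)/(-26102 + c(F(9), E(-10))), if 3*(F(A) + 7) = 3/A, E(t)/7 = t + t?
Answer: 53253/234962 ≈ 0.22665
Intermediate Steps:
E(t) = 14*t (E(t) = 7*(t + t) = 7*(2*t) = 14*t)
F(A) = -7 + 1/A (F(A) = -7 + (3/A)/3 = -7 + 1/A)
c(L, Z) = 2 + L
f = -1455
(f - 4462)/(-26102 + c(F(9), E(-10))) = (-1455 - 4462)/(-26102 + (2 + (-7 + 1/9))) = -5917/(-26102 + (2 + (-7 + ⅑))) = -5917/(-26102 + (2 - 62/9)) = -5917/(-26102 - 44/9) = -5917/(-234962/9) = -5917*(-9/234962) = 53253/234962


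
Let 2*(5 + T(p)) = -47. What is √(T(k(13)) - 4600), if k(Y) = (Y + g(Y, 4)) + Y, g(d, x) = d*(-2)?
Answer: I*√18514/2 ≈ 68.033*I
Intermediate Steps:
g(d, x) = -2*d
k(Y) = 0 (k(Y) = (Y - 2*Y) + Y = -Y + Y = 0)
T(p) = -57/2 (T(p) = -5 + (½)*(-47) = -5 - 47/2 = -57/2)
√(T(k(13)) - 4600) = √(-57/2 - 4600) = √(-9257/2) = I*√18514/2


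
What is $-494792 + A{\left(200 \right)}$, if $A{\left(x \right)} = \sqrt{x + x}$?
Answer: $-494772$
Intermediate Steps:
$A{\left(x \right)} = \sqrt{2} \sqrt{x}$ ($A{\left(x \right)} = \sqrt{2 x} = \sqrt{2} \sqrt{x}$)
$-494792 + A{\left(200 \right)} = -494792 + \sqrt{2} \sqrt{200} = -494792 + \sqrt{2} \cdot 10 \sqrt{2} = -494792 + 20 = -494772$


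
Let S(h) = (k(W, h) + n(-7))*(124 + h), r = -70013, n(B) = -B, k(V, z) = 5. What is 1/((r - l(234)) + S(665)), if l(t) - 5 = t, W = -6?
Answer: -1/60784 ≈ -1.6452e-5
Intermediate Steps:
l(t) = 5 + t
S(h) = 1488 + 12*h (S(h) = (5 - 1*(-7))*(124 + h) = (5 + 7)*(124 + h) = 12*(124 + h) = 1488 + 12*h)
1/((r - l(234)) + S(665)) = 1/((-70013 - (5 + 234)) + (1488 + 12*665)) = 1/((-70013 - 1*239) + (1488 + 7980)) = 1/((-70013 - 239) + 9468) = 1/(-70252 + 9468) = 1/(-60784) = -1/60784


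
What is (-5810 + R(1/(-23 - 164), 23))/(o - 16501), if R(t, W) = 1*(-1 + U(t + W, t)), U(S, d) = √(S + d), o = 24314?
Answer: -447/601 + √803913/1461031 ≈ -0.74315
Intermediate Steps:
R(t, W) = -1 + √(W + 2*t) (R(t, W) = 1*(-1 + √((t + W) + t)) = 1*(-1 + √((W + t) + t)) = 1*(-1 + √(W + 2*t)) = -1 + √(W + 2*t))
(-5810 + R(1/(-23 - 164), 23))/(o - 16501) = (-5810 + (-1 + √(23 + 2/(-23 - 164))))/(24314 - 16501) = (-5810 + (-1 + √(23 + 2/(-187))))/7813 = (-5810 + (-1 + √(23 + 2*(-1/187))))*(1/7813) = (-5810 + (-1 + √(23 - 2/187)))*(1/7813) = (-5810 + (-1 + √(4299/187)))*(1/7813) = (-5810 + (-1 + √803913/187))*(1/7813) = (-5811 + √803913/187)*(1/7813) = -447/601 + √803913/1461031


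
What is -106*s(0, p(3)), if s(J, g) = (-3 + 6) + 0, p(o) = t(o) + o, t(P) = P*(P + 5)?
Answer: -318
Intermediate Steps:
t(P) = P*(5 + P)
p(o) = o + o*(5 + o) (p(o) = o*(5 + o) + o = o + o*(5 + o))
s(J, g) = 3 (s(J, g) = 3 + 0 = 3)
-106*s(0, p(3)) = -106*3 = -318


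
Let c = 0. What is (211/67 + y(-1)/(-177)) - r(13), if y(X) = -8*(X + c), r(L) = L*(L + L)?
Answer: -3971531/11859 ≈ -334.90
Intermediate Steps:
r(L) = 2*L**2 (r(L) = L*(2*L) = 2*L**2)
y(X) = -8*X (y(X) = -8*(X + 0) = -8*X)
(211/67 + y(-1)/(-177)) - r(13) = (211/67 - 8*(-1)/(-177)) - 2*13**2 = (211*(1/67) + 8*(-1/177)) - 2*169 = (211/67 - 8/177) - 1*338 = 36811/11859 - 338 = -3971531/11859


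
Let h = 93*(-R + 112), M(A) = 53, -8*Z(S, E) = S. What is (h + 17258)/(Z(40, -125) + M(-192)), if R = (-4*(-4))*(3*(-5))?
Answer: 24997/24 ≈ 1041.5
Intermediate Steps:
Z(S, E) = -S/8
R = -240 (R = 16*(-15) = -240)
h = 32736 (h = 93*(-1*(-240) + 112) = 93*(240 + 112) = 93*352 = 32736)
(h + 17258)/(Z(40, -125) + M(-192)) = (32736 + 17258)/(-⅛*40 + 53) = 49994/(-5 + 53) = 49994/48 = 49994*(1/48) = 24997/24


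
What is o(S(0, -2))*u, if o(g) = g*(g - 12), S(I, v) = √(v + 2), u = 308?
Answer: 0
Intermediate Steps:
S(I, v) = √(2 + v)
o(g) = g*(-12 + g)
o(S(0, -2))*u = (√(2 - 2)*(-12 + √(2 - 2)))*308 = (√0*(-12 + √0))*308 = (0*(-12 + 0))*308 = (0*(-12))*308 = 0*308 = 0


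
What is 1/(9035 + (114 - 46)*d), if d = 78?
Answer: 1/14339 ≈ 6.9740e-5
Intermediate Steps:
1/(9035 + (114 - 46)*d) = 1/(9035 + (114 - 46)*78) = 1/(9035 + 68*78) = 1/(9035 + 5304) = 1/14339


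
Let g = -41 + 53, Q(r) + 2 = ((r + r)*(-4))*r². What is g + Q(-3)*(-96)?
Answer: -20532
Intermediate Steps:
Q(r) = -2 - 8*r³ (Q(r) = -2 + ((r + r)*(-4))*r² = -2 + ((2*r)*(-4))*r² = -2 + (-8*r)*r² = -2 - 8*r³)
g = 12
g + Q(-3)*(-96) = 12 + (-2 - 8*(-3)³)*(-96) = 12 + (-2 - 8*(-27))*(-96) = 12 + (-2 + 216)*(-96) = 12 + 214*(-96) = 12 - 20544 = -20532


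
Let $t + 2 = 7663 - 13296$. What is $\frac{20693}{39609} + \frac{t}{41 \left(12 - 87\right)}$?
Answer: $\frac{19121846}{8119845} \approx 2.3549$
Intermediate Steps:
$t = -5635$ ($t = -2 + \left(7663 - 13296\right) = -2 - 5633 = -5635$)
$\frac{20693}{39609} + \frac{t}{41 \left(12 - 87\right)} = \frac{20693}{39609} - \frac{5635}{41 \left(12 - 87\right)} = 20693 \cdot \frac{1}{39609} - \frac{5635}{41 \left(-75\right)} = \frac{20693}{39609} - \frac{5635}{-3075} = \frac{20693}{39609} - - \frac{1127}{615} = \frac{20693}{39609} + \frac{1127}{615} = \frac{19121846}{8119845}$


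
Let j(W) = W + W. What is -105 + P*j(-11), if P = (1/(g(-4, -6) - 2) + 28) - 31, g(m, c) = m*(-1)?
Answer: -50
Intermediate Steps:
g(m, c) = -m
j(W) = 2*W
P = -5/2 (P = (1/(-1*(-4) - 2) + 28) - 31 = (1/(4 - 2) + 28) - 31 = (1/2 + 28) - 31 = 57/2 - 31 = -5/2 ≈ -2.5000)
-105 + P*j(-11) = -105 - 5*(-11) = -105 - 5/2*(-22) = -105 + 55 = -50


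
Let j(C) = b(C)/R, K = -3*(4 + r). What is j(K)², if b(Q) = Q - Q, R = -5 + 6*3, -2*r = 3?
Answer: 0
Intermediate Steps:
r = -3/2 (r = -½*3 = -3/2 ≈ -1.5000)
R = 13 (R = -5 + 18 = 13)
b(Q) = 0
K = -15/2 (K = -3*(4 - 3/2) = -3*5/2 = -15/2 ≈ -7.5000)
j(C) = 0 (j(C) = 0/13 = 0*(1/13) = 0)
j(K)² = 0² = 0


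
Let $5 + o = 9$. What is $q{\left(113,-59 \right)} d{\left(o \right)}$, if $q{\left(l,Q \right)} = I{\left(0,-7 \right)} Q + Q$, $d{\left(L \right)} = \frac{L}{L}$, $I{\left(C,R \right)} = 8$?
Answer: $-531$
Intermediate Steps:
$o = 4$ ($o = -5 + 9 = 4$)
$d{\left(L \right)} = 1$
$q{\left(l,Q \right)} = 9 Q$ ($q{\left(l,Q \right)} = 8 Q + Q = 9 Q$)
$q{\left(113,-59 \right)} d{\left(o \right)} = 9 \left(-59\right) 1 = \left(-531\right) 1 = -531$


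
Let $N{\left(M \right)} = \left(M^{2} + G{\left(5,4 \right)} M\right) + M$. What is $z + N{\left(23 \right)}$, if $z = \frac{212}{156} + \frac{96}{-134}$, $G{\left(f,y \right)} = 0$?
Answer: $\frac{1444055}{2613} \approx 552.64$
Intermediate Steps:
$z = \frac{1679}{2613}$ ($z = 212 \cdot \frac{1}{156} + 96 \left(- \frac{1}{134}\right) = \frac{53}{39} - \frac{48}{67} = \frac{1679}{2613} \approx 0.64256$)
$N{\left(M \right)} = M + M^{2}$ ($N{\left(M \right)} = \left(M^{2} + 0 M\right) + M = \left(M^{2} + 0\right) + M = M^{2} + M = M + M^{2}$)
$z + N{\left(23 \right)} = \frac{1679}{2613} + 23 \left(1 + 23\right) = \frac{1679}{2613} + 23 \cdot 24 = \frac{1679}{2613} + 552 = \frac{1444055}{2613}$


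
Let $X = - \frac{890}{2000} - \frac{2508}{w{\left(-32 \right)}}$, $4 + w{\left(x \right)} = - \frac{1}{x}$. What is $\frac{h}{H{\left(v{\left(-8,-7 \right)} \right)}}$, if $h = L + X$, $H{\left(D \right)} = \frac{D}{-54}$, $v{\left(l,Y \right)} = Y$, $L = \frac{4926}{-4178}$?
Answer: $\frac{903009185091}{185712100} \approx 4862.4$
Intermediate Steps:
$w{\left(x \right)} = -4 - \frac{1}{x}$
$L = - \frac{2463}{2089}$ ($L = 4926 \left(- \frac{1}{4178}\right) = - \frac{2463}{2089} \approx -1.179$)
$X = \frac{16039897}{25400}$ ($X = - \frac{890}{2000} - \frac{2508}{-4 - \frac{1}{-32}} = \left(-890\right) \frac{1}{2000} - \frac{2508}{-4 - - \frac{1}{32}} = - \frac{89}{200} - \frac{2508}{-4 + \frac{1}{32}} = - \frac{89}{200} - \frac{2508}{- \frac{127}{32}} = - \frac{89}{200} - - \frac{80256}{127} = - \frac{89}{200} + \frac{80256}{127} = \frac{16039897}{25400} \approx 631.49$)
$H{\left(D \right)} = - \frac{D}{54}$ ($H{\left(D \right)} = D \left(- \frac{1}{54}\right) = - \frac{D}{54}$)
$h = \frac{33444784633}{53060600}$ ($h = - \frac{2463}{2089} + \frac{16039897}{25400} = \frac{33444784633}{53060600} \approx 630.31$)
$\frac{h}{H{\left(v{\left(-8,-7 \right)} \right)}} = \frac{33444784633}{53060600 \left(\left(- \frac{1}{54}\right) \left(-7\right)\right)} = \frac{33444784633}{53060600 \cdot \frac{7}{54}} = \frac{33444784633}{53060600} \cdot \frac{54}{7} = \frac{903009185091}{185712100}$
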